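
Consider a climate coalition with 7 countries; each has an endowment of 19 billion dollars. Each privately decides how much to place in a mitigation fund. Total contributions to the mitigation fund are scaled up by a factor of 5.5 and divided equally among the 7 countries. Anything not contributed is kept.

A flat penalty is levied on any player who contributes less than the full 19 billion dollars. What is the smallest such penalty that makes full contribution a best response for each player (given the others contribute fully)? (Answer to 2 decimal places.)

Given the others contribute fully, the best deviation is to contribute 0 (any partial contribution still incurs the fine and gives up units whose private return 0.7857 is below 1).
Deviating from 19 to 0 saves 19 billion dollars but forfeits the deviator's share of the drop in the mitigation fund: 5.5/7 × 19 = 14.93.
So the deviation gain is 19 − 14.93 = 4.07, and the fine must be at least 4.07 billion dollars to wipe it out.

4.07 billion dollars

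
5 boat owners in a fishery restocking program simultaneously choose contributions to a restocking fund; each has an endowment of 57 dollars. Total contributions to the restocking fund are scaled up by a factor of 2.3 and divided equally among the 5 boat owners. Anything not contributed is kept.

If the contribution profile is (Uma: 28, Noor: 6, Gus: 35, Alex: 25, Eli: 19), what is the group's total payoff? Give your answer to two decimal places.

Total contributed: 28 + 6 + 35 + 25 + 19 = 113; total kept: 5 × 57 − 113 = 172.
The restocking fund pays out 2.3 × 113 = 259.90 in aggregate.
Group total = 172 + 259.90 = 431.90.

431.90 dollars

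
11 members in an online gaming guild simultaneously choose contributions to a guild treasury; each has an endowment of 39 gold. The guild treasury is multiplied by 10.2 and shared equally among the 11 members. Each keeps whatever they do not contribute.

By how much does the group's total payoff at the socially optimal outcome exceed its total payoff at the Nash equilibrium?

Each contributed unit returns 10.2/11 = 0.9273 to its contributor — below 1 — so contributing 0 is dominant for every player. At the Nash equilibrium everyone keeps their 39, and the group total is 11 × 39 = 429.
Each contributed unit returns 10.200 to the group as a whole (0.9273 to each of 11 players), which exceeds 1, so the social optimum is full contribution: group total = 10.200 × 429 = 4375.80.
Efficiency loss = 4375.80 − 429 = 3946.80.

3946.80 gold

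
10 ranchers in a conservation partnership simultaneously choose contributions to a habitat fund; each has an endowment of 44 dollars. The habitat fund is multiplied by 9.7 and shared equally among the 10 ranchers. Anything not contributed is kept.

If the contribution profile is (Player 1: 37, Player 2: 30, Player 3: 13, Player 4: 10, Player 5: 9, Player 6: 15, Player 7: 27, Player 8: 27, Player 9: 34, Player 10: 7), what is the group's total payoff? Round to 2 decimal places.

2258.30 dollars

Total contributed: 37 + 30 + 13 + 10 + 9 + 15 + 27 + 27 + 34 + 7 = 209; total kept: 10 × 44 − 209 = 231.
The habitat fund pays out 9.7 × 209 = 2027.30 in aggregate.
Group total = 231 + 2027.30 = 2258.30.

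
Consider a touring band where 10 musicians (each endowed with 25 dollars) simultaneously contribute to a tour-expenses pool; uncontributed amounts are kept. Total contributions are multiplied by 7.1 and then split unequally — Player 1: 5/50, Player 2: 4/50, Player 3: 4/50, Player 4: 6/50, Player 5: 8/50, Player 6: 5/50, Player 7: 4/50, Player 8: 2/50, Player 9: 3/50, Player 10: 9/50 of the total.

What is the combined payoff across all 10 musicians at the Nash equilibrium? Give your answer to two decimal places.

For player j, contributing a unit is worthwhile iff 7.1 × (j's share) ≥ 1, i.e. iff j's share is at least 0.1408.
Player 5 and Player 10 clear that bar, contributing 25 each; the remaining 8 contribute 0. Total contributed: 50.
The tour-expenses pool pays out 7.1 × 50 = 355.00 in total (split across the unequal shares, but the aggregate is all that matters for the group sum).
The 8 free-riders keep 25 each, adding 200. Group total = 200 + 355.00 = 555.00.

555.00 dollars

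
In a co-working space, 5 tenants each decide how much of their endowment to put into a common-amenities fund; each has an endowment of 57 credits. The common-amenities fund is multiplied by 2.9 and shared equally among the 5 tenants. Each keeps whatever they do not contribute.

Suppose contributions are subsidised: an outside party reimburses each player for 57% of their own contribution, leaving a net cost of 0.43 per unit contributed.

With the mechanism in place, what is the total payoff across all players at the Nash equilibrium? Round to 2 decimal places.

The effective private return per unit is now (2.9/5) / 0.43 = 1.3488 > 1, so every player's dominant strategy flips to full contribution.
So the Nash equilibrium is full contribution by all 5; the group earns 5 × (57 × 0.57 + 2.9 × 57) = 988.95.

988.95 credits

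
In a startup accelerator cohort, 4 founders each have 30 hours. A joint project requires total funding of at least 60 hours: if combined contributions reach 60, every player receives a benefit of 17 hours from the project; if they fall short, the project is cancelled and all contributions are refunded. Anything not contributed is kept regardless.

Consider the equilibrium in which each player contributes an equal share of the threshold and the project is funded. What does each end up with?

Equal share of the threshold: 60/4 = 15.
At this profile no one gains by cutting their contribution: any cut drops the total below 60, the project is cancelled, contributions are refunded, and the deviator ends with 30, which is less than 30 − 15 + 17 = 32. Contributing more than 15 just wastes the excess. So contributing exactly 15 is a best response.
Each player's payoff: 30 − 15 + 17 = 32.

32 hours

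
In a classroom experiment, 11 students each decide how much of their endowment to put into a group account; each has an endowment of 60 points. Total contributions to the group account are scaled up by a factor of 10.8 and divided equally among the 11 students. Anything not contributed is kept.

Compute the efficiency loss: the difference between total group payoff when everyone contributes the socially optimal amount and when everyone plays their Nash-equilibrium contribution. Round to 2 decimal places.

Each contributed unit returns 10.8/11 = 0.9818 to its contributor — below 1 — so contributing 0 is dominant for every player. At the Nash equilibrium everyone keeps their 60, and the group total is 11 × 60 = 660.
Each contributed unit returns 10.800 to the group as a whole (0.9818 to each of 11 players), which exceeds 1, so the social optimum is full contribution: group total = 10.800 × 660 = 7128.00.
Efficiency loss = 7128.00 − 660 = 6468.00.

6468.00 points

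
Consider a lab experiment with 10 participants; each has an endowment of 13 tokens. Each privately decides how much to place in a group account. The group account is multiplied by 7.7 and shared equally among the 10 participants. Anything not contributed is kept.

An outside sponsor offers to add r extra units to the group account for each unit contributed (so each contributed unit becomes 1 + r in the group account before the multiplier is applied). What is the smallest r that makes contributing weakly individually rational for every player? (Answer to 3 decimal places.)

With matching at rate r, one contributed unit becomes (1 + r) in the group account and returns 7.7 × (1 + r) / 10 to the contributor.
Setting this equal to 1: 1 + r = 10/7.7 = 1.2987.
So the minimum matching rate is r = 1.2987 − 1 = 0.299.

0.299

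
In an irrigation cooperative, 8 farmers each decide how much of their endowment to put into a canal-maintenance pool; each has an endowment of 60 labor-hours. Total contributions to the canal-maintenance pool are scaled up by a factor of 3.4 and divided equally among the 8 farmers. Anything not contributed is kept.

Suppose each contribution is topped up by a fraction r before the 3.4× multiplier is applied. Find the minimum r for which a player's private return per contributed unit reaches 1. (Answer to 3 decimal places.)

With matching at rate r, one contributed unit becomes (1 + r) in the canal-maintenance pool and returns 3.4 × (1 + r) / 8 to the contributor.
Setting this equal to 1: 1 + r = 8/3.4 = 2.3529.
So the minimum matching rate is r = 2.3529 − 1 = 1.353.

1.353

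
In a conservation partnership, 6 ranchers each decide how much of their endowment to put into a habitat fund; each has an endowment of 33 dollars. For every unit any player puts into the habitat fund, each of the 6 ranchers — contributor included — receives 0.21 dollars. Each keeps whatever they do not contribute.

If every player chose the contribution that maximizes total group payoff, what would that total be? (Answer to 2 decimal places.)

Each contributed unit returns 1.260 to the group as a whole (0.21 to each of 6 players), which exceeds 1, so the social optimum is full contribution: group total = 1.260 × 198 = 249.48.

249.48 dollars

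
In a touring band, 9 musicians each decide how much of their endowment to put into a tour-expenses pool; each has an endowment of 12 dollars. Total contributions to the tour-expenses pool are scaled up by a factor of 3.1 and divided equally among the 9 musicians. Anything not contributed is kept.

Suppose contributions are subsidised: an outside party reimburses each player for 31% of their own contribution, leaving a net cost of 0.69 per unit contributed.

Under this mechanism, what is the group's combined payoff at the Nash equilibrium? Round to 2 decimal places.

108.00 dollars

The effective private return is (3.1/9) / 0.69 = 0.4992, which is still under 1, so the mechanism doesn't change anyone's dominant strategy: zero contribution.
Everyone keeps their endowment and the group total is 9 × 12 = 108.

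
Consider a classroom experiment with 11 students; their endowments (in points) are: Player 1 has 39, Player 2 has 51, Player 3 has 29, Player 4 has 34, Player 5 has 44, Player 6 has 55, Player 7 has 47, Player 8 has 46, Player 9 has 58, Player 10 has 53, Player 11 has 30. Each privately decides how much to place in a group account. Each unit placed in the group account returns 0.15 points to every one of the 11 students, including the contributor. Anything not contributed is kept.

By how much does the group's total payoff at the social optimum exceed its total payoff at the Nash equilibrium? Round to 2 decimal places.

315.90 points

The private return per contributed unit is 0.15 < 1 for everyone, so the Nash equilibrium is zero contribution and the group total is Σ E_j = 39 + 51 + 29 + 34 + 44 + 55 + 47 + 46 + 58 + 53 + 30 = 486.
Each contributed unit returns 1.650 to the group, so the social optimum is full contribution by everyone: group total = 1.650 × 486 = 801.90.
Efficiency loss = (1.650 − 1) × 486 = 315.90.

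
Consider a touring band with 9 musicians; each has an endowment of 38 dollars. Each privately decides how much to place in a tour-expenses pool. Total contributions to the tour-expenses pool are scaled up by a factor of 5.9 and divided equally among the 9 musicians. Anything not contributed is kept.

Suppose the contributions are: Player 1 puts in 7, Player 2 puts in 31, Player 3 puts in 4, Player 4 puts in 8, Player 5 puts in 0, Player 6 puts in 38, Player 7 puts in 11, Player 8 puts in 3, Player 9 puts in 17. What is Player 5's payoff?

Total contributed: 7 + 31 + 4 + 8 + 0 + 38 + 11 + 3 + 17 = 119.
Each receives 5.9 × 119 / 9 = 78.01 from the tour-expenses pool.
Player 5 keeps 38 − 0 = 38, so Player 5's payoff is 38 + 78.01 = 116.01.

116.01 dollars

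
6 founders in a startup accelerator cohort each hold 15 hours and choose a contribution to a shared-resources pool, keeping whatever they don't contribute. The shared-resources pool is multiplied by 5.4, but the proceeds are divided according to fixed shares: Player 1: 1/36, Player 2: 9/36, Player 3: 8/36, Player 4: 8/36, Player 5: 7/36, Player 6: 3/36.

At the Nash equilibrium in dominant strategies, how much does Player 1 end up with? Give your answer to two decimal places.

24.00 hours

A player with share s gets back 5.4·s per unit contributed, so full contribution is dominant for anyone with s > 1/5.4 = 0.1852 and zero contribution is dominant for anyone below.
The shares above 0.1852 belong to Player 2, Player 3, Player 4 and Player 5, contributing 15 each; the remaining 2 contribute 0. Total contributed: 60.
Player 1 keeps 15 and receives 5.4 × 60 × 1/36 = 9.00 from the shared-resources pool, for a payoff of 24.00.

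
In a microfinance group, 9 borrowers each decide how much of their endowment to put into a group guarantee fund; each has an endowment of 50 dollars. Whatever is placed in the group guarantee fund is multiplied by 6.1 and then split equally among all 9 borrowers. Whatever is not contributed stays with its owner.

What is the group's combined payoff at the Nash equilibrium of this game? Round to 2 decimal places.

Each contributed unit returns 6.1/9 = 0.6778 to its contributor — below 1 — so contributing 0 is dominant for every player. At the Nash equilibrium everyone keeps their 50, and the group total is 9 × 50 = 450.

450.00 dollars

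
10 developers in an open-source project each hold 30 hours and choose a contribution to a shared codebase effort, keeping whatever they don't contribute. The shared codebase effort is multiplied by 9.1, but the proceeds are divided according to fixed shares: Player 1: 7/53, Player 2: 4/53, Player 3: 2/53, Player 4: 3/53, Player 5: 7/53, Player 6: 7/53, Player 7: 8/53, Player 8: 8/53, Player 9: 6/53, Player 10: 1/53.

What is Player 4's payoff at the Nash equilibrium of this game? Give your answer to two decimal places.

Each unit j contributes comes back to j as 9.1 × (j's share), so j prefers to contribute only if that share exceeds 1/9.1 = 0.1099; otherwise keeping the unit dominates.
The shares above 0.1099 belong to Player 1, Player 5, Player 6, Player 7, Player 8 and Player 9, contributing 30 each; the remaining 4 contribute 0. Total contributed: 180.
Player 4 keeps 30 and receives 9.1 × 180 × 3/53 = 92.72 from the shared codebase effort, for a payoff of 122.72.

122.72 hours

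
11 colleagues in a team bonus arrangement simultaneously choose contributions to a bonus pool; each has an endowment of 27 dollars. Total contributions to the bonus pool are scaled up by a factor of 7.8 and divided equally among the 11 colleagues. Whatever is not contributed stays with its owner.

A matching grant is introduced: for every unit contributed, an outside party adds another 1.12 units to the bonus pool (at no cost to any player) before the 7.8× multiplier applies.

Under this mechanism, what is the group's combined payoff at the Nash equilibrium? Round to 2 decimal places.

With the mechanism, a contributed unit returns 7.8 × 2.12 / 11 = 1.5033 per unit of net cost to the contributor — now above 1 — so contributing fully is weakly dominant for every player.
So the Nash equilibrium is full contribution by all 11; the group earns 7.8 × 2.12 × 297 = 4911.19.

4911.19 dollars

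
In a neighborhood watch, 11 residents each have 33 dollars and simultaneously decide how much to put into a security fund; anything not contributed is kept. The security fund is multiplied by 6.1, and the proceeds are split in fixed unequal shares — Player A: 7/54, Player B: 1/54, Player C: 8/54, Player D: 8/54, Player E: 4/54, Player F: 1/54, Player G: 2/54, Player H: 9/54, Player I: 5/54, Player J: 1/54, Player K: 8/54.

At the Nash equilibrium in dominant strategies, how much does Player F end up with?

36.73 dollars

For player j, contributing a unit is worthwhile iff 6.1 × (j's share) ≥ 1, i.e. iff j's share is at least 0.1639.
Player H alone (share 9/54) is above the threshold, contributing 33; the remaining 10 contribute 0. Total contributed: 33.
Player F keeps 33 and receives 6.1 × 33 × 1/54 = 3.73 from the security fund, for a payoff of 36.73.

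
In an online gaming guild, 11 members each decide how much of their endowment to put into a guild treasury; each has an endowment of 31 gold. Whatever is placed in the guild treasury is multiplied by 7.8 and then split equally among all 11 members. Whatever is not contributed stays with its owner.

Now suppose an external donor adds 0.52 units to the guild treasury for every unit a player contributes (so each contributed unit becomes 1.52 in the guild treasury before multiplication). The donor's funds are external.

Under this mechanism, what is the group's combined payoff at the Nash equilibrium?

4042.90 gold

Under the mechanism each unit contributed yields 7.8 × 1.52 / 11 = 1.0778 back to its contributor per unit of net cost, which exceeds 1, making full contribution the dominant choice for everyone.
So the Nash equilibrium is full contribution by all 11; the group earns 7.8 × 1.52 × 341 = 4042.90.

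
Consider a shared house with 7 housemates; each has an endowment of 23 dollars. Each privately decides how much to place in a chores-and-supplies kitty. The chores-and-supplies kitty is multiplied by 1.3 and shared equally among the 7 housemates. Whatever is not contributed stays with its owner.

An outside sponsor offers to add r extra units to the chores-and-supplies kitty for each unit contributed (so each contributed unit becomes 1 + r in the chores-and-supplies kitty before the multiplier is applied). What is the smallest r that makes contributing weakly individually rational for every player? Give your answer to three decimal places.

4.385

With matching at rate r, one contributed unit becomes (1 + r) in the chores-and-supplies kitty and returns 1.3 × (1 + r) / 7 to the contributor.
Setting this equal to 1: 1 + r = 7/1.3 = 5.3846.
So the minimum matching rate is r = 5.3846 − 1 = 4.385.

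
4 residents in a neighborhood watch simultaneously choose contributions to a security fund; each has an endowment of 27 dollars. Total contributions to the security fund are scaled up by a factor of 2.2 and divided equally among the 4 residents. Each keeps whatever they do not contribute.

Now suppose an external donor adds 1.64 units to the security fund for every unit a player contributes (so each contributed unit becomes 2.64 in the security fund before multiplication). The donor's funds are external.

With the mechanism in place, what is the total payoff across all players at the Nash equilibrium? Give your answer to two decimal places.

Under the mechanism each unit contributed yields 2.2 × 2.64 / 4 = 1.4520 back to its contributor per unit of net cost, which exceeds 1, making full contribution the dominant choice for everyone.
So the Nash equilibrium is full contribution by all 4; the group earns 2.2 × 2.64 × 108 = 627.26.

627.26 dollars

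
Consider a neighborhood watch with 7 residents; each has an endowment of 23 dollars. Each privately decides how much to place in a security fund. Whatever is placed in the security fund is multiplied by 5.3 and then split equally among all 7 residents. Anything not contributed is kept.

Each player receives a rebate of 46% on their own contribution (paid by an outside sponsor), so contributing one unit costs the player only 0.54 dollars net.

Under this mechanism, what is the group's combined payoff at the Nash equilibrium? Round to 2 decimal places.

Under the mechanism each unit contributed yields (5.3/7) / 0.54 = 1.4021 back to its contributor per unit of net cost, which exceeds 1, making full contribution the dominant choice for everyone.
At the Nash equilibrium everyone contributes 23. Group total payoff = 7 × (23 × 0.46 + 5.3 × 23) = 927.36.

927.36 dollars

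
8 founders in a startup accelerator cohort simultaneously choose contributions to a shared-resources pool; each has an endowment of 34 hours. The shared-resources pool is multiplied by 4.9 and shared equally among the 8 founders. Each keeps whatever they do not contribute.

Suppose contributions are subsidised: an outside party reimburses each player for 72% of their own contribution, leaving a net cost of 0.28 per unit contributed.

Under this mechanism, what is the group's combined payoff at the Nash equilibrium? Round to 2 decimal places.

Under the mechanism each unit contributed yields (4.9/8) / 0.28 = 2.1875 back to its contributor per unit of net cost, which exceeds 1, making full contribution the dominant choice for everyone.
So the Nash equilibrium is full contribution by all 8; the group earns 8 × (34 × 0.72 + 4.9 × 34) = 1528.64.

1528.64 hours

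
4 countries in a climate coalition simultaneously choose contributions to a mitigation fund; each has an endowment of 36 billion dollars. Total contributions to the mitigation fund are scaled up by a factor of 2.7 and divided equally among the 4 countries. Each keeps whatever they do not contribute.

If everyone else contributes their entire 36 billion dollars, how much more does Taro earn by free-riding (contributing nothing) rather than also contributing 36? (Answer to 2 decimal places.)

Switching from a contribution of 36 to 0 lets Taro keep an extra 36 billion dollars, but lowers the mitigation fund by 36, which costs Taro their own share of that drop: 2.7/4 × 36 = 24.30.
Net gain = 36 − 24.30 = 11.70. The private return per contributed unit (0.6750) is below 1, so free-riding is indeed the best response regardless of what the others do.

11.70 billion dollars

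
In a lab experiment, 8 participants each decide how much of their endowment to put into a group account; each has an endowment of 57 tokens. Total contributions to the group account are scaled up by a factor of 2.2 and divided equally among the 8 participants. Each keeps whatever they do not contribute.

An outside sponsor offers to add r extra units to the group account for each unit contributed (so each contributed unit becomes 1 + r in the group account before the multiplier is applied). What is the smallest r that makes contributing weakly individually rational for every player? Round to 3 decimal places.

2.636

With matching at rate r, one contributed unit becomes (1 + r) in the group account and returns 2.2 × (1 + r) / 8 to the contributor.
Setting this equal to 1: 1 + r = 8/2.2 = 3.6364.
So the minimum matching rate is r = 3.6364 − 1 = 2.636.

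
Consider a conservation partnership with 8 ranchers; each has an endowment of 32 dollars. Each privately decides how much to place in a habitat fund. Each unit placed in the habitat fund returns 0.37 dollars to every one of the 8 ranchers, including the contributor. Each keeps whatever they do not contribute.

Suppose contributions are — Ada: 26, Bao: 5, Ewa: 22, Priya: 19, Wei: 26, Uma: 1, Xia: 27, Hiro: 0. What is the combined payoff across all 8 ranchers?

Total contributed: 26 + 5 + 22 + 19 + 26 + 1 + 27 + 0 = 126; total kept: 8 × 32 − 126 = 130.
The habitat fund pays out 0.37 × 8 × 126 = 372.96 in aggregate.
Group total = 130 + 372.96 = 502.96.

502.96 dollars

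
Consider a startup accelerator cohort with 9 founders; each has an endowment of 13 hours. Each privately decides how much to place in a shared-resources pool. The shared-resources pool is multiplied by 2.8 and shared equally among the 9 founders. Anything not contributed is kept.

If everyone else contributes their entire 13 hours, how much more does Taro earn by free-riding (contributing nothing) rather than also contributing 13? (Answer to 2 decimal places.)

Switching from a contribution of 13 to 0 lets Taro keep an extra 13 hours, but lowers the shared-resources pool by 13, which costs Taro their own share of that drop: 2.8/9 × 13 = 4.04.
Net gain = 13 − 4.04 = 8.96. The private return per contributed unit (0.3111) is below 1, so free-riding is indeed the best response regardless of what the others do.

8.96 hours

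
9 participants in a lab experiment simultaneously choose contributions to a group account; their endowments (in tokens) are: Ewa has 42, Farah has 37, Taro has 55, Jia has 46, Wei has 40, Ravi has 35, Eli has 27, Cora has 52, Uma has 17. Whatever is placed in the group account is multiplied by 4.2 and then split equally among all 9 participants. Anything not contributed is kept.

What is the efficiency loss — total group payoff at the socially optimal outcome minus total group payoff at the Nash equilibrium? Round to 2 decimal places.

1123.20 tokens

The private return per contributed unit is 4.2/9 = 0.4667 < 1 for every player regardless of endowment, so the Nash equilibrium is zero contribution and the group total is Σ E_j = 42 + 37 + 55 + 46 + 40 + 35 + 27 + 52 + 17 = 351.
Each contributed unit returns 4.200 to the group, so the social optimum is full contribution by everyone: group total = 4.200 × 351 = 1474.20.
Efficiency loss = (4.200 − 1) × 351 = 1123.20.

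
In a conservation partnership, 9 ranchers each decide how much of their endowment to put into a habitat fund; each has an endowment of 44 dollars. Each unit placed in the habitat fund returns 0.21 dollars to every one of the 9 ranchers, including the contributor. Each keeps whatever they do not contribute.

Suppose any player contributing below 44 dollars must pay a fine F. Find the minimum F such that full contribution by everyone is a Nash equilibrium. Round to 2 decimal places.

34.76 dollars

Given the others contribute fully, the best deviation is to contribute 0 (any partial contribution still incurs the fine and gives up units whose private return 0.21 is below 1).
Deviating from 44 to 0 saves 44 dollars but forfeits the deviator's share of the drop in the habitat fund: 0.21 × 44 = 9.24.
So the deviation gain is 44 − 9.24 = 34.76, and the fine must be at least 34.76 dollars to wipe it out.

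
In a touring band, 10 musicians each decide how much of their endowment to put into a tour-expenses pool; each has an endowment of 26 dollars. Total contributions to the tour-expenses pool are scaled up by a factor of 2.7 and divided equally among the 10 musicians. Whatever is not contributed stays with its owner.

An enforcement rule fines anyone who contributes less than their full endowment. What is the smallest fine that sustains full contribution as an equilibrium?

18.98 dollars

Given the others contribute fully, the best deviation is to contribute 0 (any partial contribution still incurs the fine and gives up units whose private return 0.2700 is below 1).
Deviating from 26 to 0 saves 26 dollars but forfeits the deviator's share of the drop in the tour-expenses pool: 2.7/10 × 26 = 7.02.
So the deviation gain is 26 − 7.02 = 18.98, and the fine must be at least 18.98 dollars to wipe it out.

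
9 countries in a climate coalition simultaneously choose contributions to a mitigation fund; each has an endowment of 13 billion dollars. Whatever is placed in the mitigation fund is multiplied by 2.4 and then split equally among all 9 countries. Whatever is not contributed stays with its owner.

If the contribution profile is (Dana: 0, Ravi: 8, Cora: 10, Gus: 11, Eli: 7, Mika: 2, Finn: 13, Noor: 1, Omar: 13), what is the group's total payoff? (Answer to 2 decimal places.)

208.00 billion dollars

Total contributed: 0 + 8 + 10 + 11 + 7 + 2 + 13 + 1 + 13 = 65; total kept: 9 × 13 − 65 = 52.
The mitigation fund pays out 2.4 × 65 = 156.00 in aggregate.
Group total = 52 + 156.00 = 208.00.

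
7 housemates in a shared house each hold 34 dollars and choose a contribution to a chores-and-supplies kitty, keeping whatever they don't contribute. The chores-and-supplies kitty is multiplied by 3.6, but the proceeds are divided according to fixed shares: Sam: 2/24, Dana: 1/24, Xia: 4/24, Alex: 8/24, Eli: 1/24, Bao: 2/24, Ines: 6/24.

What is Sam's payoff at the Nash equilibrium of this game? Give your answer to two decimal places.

44.20 dollars

Player j's private return per contributed unit is 3.6 × (j's share). Contributing is weakly dominant for j when that share is at least 1/3.6 = 0.2778, and contributing 0 is dominant otherwise.
Only Alex (8/24) clears that bar, contributing 34; the remaining 6 contribute 0. Total contributed: 34.
Sam keeps 34 and receives 3.6 × 34 × 2/24 = 10.20 from the chores-and-supplies kitty, for a payoff of 44.20.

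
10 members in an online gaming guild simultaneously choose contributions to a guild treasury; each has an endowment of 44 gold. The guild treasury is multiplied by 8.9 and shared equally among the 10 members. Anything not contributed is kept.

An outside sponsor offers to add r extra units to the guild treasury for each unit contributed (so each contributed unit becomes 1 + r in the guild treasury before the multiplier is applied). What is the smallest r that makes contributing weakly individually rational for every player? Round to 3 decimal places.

With matching at rate r, one contributed unit becomes (1 + r) in the guild treasury and returns 8.9 × (1 + r) / 10 to the contributor.
Setting this equal to 1: 1 + r = 10/8.9 = 1.1236.
So the minimum matching rate is r = 1.1236 − 1 = 0.124.

0.124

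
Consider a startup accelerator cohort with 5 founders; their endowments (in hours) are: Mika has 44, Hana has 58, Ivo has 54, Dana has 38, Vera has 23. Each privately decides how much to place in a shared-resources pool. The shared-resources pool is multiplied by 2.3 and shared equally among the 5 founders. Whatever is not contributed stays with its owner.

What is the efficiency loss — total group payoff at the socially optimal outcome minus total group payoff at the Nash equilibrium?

The private return per contributed unit is 2.3/5 = 0.4600 < 1 for every player regardless of endowment, so the Nash equilibrium is zero contribution and the group total is Σ E_j = 44 + 58 + 54 + 38 + 23 = 217.
Each contributed unit returns 2.300 to the group, so the social optimum is full contribution by everyone: group total = 2.300 × 217 = 499.10.
Efficiency loss = (2.300 − 1) × 217 = 282.10.

282.10 hours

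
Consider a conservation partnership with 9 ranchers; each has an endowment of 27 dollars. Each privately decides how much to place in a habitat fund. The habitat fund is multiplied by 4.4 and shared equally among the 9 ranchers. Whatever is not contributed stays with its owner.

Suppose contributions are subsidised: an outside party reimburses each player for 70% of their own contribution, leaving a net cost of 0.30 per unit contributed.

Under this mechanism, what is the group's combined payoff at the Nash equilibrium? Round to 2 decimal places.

1239.30 dollars

Under the mechanism each unit contributed yields (4.4/9) / 0.30 = 1.6296 back to its contributor per unit of net cost, which exceeds 1, making full contribution the dominant choice for everyone.
At the Nash equilibrium everyone contributes 27. Group total payoff = 9 × (27 × 0.70 + 4.4 × 27) = 1239.30.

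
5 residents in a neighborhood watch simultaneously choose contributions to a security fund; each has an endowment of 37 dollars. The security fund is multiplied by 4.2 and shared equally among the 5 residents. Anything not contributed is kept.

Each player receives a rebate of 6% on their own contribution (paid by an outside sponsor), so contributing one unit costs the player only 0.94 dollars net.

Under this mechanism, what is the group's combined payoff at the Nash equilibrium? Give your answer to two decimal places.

The effective private return is (4.2/5) / 0.94 = 0.8936, which is still under 1, so the mechanism doesn't change anyone's dominant strategy: zero contribution.
At the Nash equilibrium no one contributes; group total payoff = 5 × 37 = 185.

185.00 dollars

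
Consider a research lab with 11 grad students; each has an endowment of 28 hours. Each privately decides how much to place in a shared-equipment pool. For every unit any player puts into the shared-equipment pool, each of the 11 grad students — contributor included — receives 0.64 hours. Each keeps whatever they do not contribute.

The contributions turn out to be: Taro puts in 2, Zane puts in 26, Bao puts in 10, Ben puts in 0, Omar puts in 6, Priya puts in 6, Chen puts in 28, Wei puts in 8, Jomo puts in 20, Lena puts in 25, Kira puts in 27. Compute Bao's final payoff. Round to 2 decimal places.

119.12 hours

Total contributed: 2 + 26 + 10 + 0 + 6 + 6 + 28 + 8 + 20 + 25 + 27 = 158.
Each receives 0.64 × 158 = 101.12 from the shared-equipment pool.
Bao keeps 28 − 10 = 18, so Bao's payoff is 18 + 101.12 = 119.12.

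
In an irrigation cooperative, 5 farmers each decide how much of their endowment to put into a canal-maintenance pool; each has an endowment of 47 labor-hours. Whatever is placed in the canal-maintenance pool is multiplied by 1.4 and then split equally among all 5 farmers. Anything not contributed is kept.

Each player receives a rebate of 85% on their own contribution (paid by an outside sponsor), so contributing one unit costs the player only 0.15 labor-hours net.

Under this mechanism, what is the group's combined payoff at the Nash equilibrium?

Under the mechanism each unit contributed yields (1.4/5) / 0.15 = 1.8667 back to its contributor per unit of net cost, which exceeds 1, making full contribution the dominant choice for everyone.
So the Nash equilibrium is full contribution by all 5; the group earns 5 × (47 × 0.85 + 1.4 × 47) = 528.75.

528.75 labor-hours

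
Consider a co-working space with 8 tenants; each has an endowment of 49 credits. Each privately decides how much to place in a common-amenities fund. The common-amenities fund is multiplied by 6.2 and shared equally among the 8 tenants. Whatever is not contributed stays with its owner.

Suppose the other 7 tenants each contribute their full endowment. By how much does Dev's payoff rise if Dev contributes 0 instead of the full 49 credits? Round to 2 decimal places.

11.03 credits

Switching from a contribution of 49 to 0 lets Dev keep an extra 49 credits, but lowers the common-amenities fund by 49, which costs Dev their own share of that drop: 6.2/8 × 49 = 37.97.
Net gain = 49 − 37.97 = 11.03. The private return per contributed unit (0.7750) is below 1, so free-riding is indeed the best response regardless of what the others do.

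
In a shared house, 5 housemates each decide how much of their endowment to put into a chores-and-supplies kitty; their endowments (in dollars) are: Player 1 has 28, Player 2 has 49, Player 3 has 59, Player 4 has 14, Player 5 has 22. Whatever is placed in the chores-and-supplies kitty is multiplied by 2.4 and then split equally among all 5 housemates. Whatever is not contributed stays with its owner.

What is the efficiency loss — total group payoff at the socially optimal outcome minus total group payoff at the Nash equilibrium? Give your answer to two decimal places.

240.80 dollars

The private return per contributed unit is 2.4/5 = 0.4800 < 1 for every player regardless of endowment, so the Nash equilibrium is zero contribution and the group total is Σ E_j = 28 + 49 + 59 + 14 + 22 = 172.
Each contributed unit returns 2.400 to the group, so the social optimum is full contribution by everyone: group total = 2.400 × 172 = 412.80.
Efficiency loss = (2.400 − 1) × 172 = 240.80.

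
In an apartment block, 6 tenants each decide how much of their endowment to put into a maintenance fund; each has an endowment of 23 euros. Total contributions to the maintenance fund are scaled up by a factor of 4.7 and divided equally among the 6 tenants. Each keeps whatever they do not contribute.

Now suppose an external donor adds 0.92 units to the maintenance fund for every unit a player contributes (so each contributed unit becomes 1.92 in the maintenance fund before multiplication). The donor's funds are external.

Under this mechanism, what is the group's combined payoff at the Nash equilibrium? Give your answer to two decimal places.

The effective private return per unit is now 4.7 × 1.92 / 6 = 1.5040 > 1, so every player's dominant strategy flips to full contribution.
So the Nash equilibrium is full contribution by all 6; the group earns 4.7 × 1.92 × 138 = 1245.31.

1245.31 euros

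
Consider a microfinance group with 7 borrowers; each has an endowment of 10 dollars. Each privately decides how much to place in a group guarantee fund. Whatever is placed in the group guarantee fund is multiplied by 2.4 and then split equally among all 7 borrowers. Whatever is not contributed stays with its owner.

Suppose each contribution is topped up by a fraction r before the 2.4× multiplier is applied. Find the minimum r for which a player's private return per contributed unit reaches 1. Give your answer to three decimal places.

With matching at rate r, one contributed unit becomes (1 + r) in the group guarantee fund and returns 2.4 × (1 + r) / 7 to the contributor.
Setting this equal to 1: 1 + r = 7/2.4 = 2.9167.
So the minimum matching rate is r = 2.9167 − 1 = 1.917.

1.917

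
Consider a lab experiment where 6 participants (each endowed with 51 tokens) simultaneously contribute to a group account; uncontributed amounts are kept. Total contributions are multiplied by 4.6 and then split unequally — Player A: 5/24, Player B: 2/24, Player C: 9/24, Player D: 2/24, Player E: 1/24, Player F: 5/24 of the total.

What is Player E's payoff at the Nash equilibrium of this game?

For player j, contributing a unit is worthwhile iff 4.6 × (j's share) ≥ 1, i.e. iff j's share is at least 0.2174.
The only share above 0.2174 is Player C's 9/24, contributing 51; the remaining 5 contribute 0. Total contributed: 51.
Player E keeps 51 and receives 4.6 × 51 × 1/24 = 9.78 from the group account, for a payoff of 60.78.

60.78 tokens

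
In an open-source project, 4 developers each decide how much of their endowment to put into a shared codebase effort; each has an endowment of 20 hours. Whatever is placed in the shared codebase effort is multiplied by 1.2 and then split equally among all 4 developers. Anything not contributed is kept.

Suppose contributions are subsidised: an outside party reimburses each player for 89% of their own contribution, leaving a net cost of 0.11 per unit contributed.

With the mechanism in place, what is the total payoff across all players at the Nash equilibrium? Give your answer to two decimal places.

167.20 hours

With the mechanism, a contributed unit returns (1.2/4) / 0.11 = 2.7273 per unit of net cost to the contributor — now above 1 — so contributing fully is weakly dominant for every player.
At the Nash equilibrium everyone contributes 20. Group total payoff = 4 × (20 × 0.89 + 1.2 × 20) = 167.20.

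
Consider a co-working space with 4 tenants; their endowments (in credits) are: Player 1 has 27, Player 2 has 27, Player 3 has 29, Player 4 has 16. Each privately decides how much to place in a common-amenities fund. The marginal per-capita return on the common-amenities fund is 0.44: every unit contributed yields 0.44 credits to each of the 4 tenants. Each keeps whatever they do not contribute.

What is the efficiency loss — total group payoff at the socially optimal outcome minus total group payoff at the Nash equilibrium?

75.24 credits

The private return per contributed unit is 0.44 < 1 for everyone, so the Nash equilibrium is zero contribution and the group total is Σ E_j = 27 + 27 + 29 + 16 = 99.
Each contributed unit returns 1.760 to the group, so the social optimum is full contribution by everyone: group total = 1.760 × 99 = 174.24.
Efficiency loss = (1.760 − 1) × 99 = 75.24.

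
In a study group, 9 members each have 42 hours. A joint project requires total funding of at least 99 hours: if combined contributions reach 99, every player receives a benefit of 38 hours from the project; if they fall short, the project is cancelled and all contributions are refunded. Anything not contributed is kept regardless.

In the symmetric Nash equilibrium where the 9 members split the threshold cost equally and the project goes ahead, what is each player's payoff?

Equal share of the threshold: 99/9 = 11.
At this profile no one gains by cutting their contribution: any cut drops the total below 99, the project is cancelled, contributions are refunded, and the deviator ends with 42, which is less than 42 − 11 + 38 = 69. Contributing more than 11 just wastes the excess. So contributing exactly 11 is a best response.
Each player's payoff: 42 − 11 + 38 = 69.

69 hours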